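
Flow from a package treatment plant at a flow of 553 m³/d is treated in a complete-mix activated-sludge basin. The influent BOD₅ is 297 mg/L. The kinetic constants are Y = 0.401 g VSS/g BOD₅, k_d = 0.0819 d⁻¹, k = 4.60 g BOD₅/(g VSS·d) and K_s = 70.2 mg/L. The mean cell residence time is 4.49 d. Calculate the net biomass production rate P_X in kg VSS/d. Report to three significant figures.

Effluent substrate depends only on kinetics and SRT: S = K_s(1 + k_d θ_c) / [θ_c(Yk − k_d) − 1] = 70.2 × (1 + 0.0819 × 4.49) / [4.49 × (0.401 × 4.60 − 0.0819) − 1] = 96.01 / 6.915 = 13.89 mg/L.
Y_obs = Y / (1 + k_d θ_c) = 0.401 / (1 + 0.0819 × 4.49) = 0.401 / 1.368 = 0.2932.
Substrate removed = Q·(S₀ − S) = 553 m³/d × (297 − 13.9) g/m³ = 1.57×10^5 g/d = 156.6 kg/d.
Biomass produced: P_X = Y_obs·Q·ΔS = 0.2932 × 156.6 ≈ 45.90 kg VSS/d.

P_X ≈ 45.9 kg VSS/d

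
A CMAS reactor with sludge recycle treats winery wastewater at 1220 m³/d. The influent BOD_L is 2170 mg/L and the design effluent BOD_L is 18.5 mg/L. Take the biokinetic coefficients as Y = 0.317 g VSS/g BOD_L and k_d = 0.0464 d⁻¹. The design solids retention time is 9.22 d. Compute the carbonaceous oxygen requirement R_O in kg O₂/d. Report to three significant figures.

Correct the yield for decay: Y_obs = Y/(1 + k_d θ_c) = 0.317 / (1 + 0.0464 × 9.22) = 0.317 / 1.428 = 0.2220.
Substrate removed = Q·(S₀ − S) = 1220 m³/d × (2170 − 18.5) g/m³ = 2.62×10^6 g/d = 2625 kg/d.
P_X = Y_obs·Q·(S₀ − S) = 0.2220 × 2625 = 582.8 kg VSS/d.
R_O = Q·ΔS − 1.42 P_X = 2625 − 827.5 = 1797 kg O₂/d.

R_O ≈ 1800 kg O₂/d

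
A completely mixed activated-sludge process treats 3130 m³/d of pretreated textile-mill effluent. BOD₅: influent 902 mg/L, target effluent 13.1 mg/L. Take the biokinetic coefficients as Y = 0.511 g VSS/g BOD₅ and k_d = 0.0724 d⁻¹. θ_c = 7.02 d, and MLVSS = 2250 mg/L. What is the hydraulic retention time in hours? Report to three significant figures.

Steady-state biomass mass balance: V·X·(1 + k_d·θ_c) = Y·Q·(S₀ − S)·θ_c, so V = 0.511 × 3130 × (902 − 13.1) × 7.02 / [2250 × (1 + 0.0724 × 7.02)] = 9.98×10^6 / 3394 = 2941 m³.
τ = V/Q = 2941/3130 = 0.9396 d, or 22.55 h.

τ ≈ 22.6 h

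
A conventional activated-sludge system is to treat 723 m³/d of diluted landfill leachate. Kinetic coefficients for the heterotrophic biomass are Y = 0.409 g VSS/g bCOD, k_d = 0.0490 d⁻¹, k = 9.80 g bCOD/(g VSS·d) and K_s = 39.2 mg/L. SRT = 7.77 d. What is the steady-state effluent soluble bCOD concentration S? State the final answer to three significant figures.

S ≈ 1.82 mg/L

From the Monod/SRT balance for a CMAS, S = K_s·(1+k_d θ_c)/[θ_c·(Y k − k_d) − 1] = 39.2 × (1 + 0.0490 × 7.77) / [7.77 × (0.409 × 9.80 − 0.0490) − 1] = 54.12 / 29.76 = 1.819 mg/L.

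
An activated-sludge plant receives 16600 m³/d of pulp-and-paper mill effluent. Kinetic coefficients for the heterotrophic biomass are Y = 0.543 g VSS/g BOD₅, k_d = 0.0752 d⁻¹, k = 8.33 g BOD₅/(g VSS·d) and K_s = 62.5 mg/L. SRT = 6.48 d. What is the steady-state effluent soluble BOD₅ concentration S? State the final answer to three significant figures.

S ≈ 3.34 mg/L

From the Monod/SRT balance for a CMAS, S = K_s·(1+k_d θ_c)/[θ_c·(Y k − k_d) − 1] = 62.5 × (1 + 0.0752 × 6.48) / [6.48 × (0.543 × 8.33 − 0.0752) − 1] = 92.96 / 27.82 = 3.341 mg/L.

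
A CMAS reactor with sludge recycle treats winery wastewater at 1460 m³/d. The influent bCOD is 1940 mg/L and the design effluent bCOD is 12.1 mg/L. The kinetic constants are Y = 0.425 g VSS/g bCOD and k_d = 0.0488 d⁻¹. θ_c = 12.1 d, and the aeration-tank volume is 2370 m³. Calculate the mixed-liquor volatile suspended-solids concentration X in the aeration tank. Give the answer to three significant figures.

From V·X·(1 + k_d·θ_c) = Y·Q·(S₀ − S)·θ_c: X = 0.425 × 1460 × (1940 − 12.1) × 12.1 / [2370 × (1 + 0.0488 × 12.1)] = 3840 mg/L.

X ≈ 3840 mg/L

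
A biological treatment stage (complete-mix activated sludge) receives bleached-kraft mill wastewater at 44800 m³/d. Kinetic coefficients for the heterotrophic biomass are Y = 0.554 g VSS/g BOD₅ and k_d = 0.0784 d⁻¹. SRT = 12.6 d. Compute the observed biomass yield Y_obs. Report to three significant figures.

Y_obs ≈ 0.279 g VSS/g BOD₅

Correct the yield for decay: Y_obs = Y/(1 + k_d θ_c) = 0.554 / (1 + 0.0784 × 12.6) = 0.554 / 1.988 = 0.2787.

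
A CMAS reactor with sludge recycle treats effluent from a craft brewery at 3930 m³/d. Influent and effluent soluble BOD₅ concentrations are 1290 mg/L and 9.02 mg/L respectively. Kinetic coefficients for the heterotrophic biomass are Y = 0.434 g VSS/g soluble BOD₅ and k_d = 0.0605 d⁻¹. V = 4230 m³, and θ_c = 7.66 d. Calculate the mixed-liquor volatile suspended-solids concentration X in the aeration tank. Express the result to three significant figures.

From V·X·(1 + k_d·θ_c) = Y·Q·(S₀ − S)·θ_c: X = 0.434 × 3930 × (1290 − 9.02) × 7.66 / [4230 × (1 + 0.0605 × 7.66)] = 2704 mg/L.

X ≈ 2700 mg/L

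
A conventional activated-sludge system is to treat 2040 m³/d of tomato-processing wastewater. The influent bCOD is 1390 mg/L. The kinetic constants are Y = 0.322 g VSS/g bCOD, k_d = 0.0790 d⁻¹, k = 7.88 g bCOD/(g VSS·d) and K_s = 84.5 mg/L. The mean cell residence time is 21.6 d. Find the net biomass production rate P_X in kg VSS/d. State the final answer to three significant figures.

P_X ≈ 336 kg VSS/d

For a completely mixed reactor with recycle the Lawrence–McCarty relation gives S = K_s·(1 + k_d·θ_c) / [θ_c·(Y·k − k_d) − 1] = 84.5 × (1 + 0.0790 × 21.6) / [21.6 × (0.322 × 7.88 − 0.0790) − 1] = 228.7 / 52.10 = 4.389 mg/L.
The observed yield is Y_obs = Y/(1 + k_d·θ_c) = 0.322 / (1 + 0.0790 × 21.6) = 0.322 / 2.706 = 0.1190 g VSS per g bCOD removed.
ΔS = 1390 − 4.39 = 1386 mg/L, so the substrate removal rate is 2040 × 1386/1000 = 2827 kg bCOD/d.
Net biomass production P_X = Y_obs × Q·(S₀ − S) = 0.1190 × 2827 = 336.3 kg VSS/d.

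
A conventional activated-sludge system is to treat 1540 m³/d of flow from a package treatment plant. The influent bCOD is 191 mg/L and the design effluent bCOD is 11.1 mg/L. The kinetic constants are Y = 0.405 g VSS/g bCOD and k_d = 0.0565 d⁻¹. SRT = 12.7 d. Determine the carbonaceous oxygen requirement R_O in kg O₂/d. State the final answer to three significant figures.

R_O ≈ 184 kg O₂/d

Y_obs = Y / (1 + k_d θ_c) = 0.405 / (1 + 0.0565 × 12.7) = 0.405 / 1.718 = 0.2358.
Substrate removed = Q·(S₀ − S) = 1540 m³/d × (191 − 11.1) g/m³ = 2.77×10^5 g/d = 277.0 kg/d.
P_X = Y_obs·Q·(S₀ − S) = 0.2358 × 277.0 = 65.33 kg VSS/d.
R_O = Q·(S₀ − S) − 1.42·P_X = 277.0 − 1.42 × 65.33 = 184.3 kg O₂/d.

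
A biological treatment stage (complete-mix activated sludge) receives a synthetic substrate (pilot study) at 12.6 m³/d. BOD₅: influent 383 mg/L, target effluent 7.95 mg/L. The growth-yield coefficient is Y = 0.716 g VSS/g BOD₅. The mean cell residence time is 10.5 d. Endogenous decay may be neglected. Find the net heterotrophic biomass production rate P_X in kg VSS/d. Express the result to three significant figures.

No decay correction is needed, so Y_obs = Y = 0.716.
Substrate removed = Q·(S₀ − S) = 12.6 m³/d × (383 − 7.95) g/m³ = 4.73×10^3 g/d = 4.726 kg/d.
Biomass produced: P_X = Y_obs·Q·ΔS = 0.7160 × 4.726 ≈ 3.384 kg VSS/d.

P_X ≈ 3.38 kg VSS/d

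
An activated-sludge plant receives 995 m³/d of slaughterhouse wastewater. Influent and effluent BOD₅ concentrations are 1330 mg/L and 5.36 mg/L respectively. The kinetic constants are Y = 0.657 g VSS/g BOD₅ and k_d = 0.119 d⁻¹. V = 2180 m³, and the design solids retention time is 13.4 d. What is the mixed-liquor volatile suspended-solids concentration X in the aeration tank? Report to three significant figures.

X ≈ 2050 mg/L

Solving the biomass balance for X: X = Y Q (S₀−S) θ_c / [V (1+k_d θ_c)] = 0.657 × 995 × (1330 − 5.36) × 13.4 / [2180 × (1 + 0.119 × 13.4)] = 2051 mg/L.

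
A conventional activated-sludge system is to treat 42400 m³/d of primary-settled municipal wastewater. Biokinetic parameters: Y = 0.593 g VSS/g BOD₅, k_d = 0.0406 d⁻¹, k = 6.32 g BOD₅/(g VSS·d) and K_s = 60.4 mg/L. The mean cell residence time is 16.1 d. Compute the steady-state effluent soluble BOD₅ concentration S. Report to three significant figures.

S ≈ 1.70 mg/L

For a completely mixed reactor with recycle the Lawrence–McCarty relation gives S = K_s·(1 + k_d·θ_c) / [θ_c·(Y·k − k_d) − 1] = 60.4 × (1 + 0.0406 × 16.1) / [16.1 × (0.593 × 6.32 − 0.0406) − 1] = 99.88 / 58.69 = 1.702 mg/L.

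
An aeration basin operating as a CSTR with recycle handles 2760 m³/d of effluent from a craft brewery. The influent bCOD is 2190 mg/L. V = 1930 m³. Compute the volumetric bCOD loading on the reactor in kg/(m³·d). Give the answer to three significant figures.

L_v ≈ 3.13 kg bCOD/(m³·d)

Applied bCOD load per unit volume = Q·S₀/V = (2760 × 2190/1000)/1930 = 3.132 kg bCOD·m⁻³·d⁻¹.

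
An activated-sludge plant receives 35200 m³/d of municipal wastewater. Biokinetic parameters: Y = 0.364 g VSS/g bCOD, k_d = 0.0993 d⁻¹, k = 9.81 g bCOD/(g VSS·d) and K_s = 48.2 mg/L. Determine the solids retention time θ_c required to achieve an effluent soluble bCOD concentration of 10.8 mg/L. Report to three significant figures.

θ_c ≈ 1.80 d

Specific growth rate at S = 10.8 mg/L: μ = YkS/(K_s+S) = 0.364·9.81·10.8/(48.2+10.8) = 0.6536 d⁻¹.
Then 1/θ_c = μ − k_d = 0.6536 − 0.0993 = 0.5543 d⁻¹, giving θ_c = 1.804 d.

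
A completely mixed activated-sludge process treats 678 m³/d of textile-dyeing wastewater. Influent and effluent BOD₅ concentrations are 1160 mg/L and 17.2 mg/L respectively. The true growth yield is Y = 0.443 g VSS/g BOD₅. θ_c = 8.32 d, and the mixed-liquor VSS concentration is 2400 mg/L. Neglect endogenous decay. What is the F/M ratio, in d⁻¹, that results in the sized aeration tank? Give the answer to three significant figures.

V·X = Y·Q·ΔS·θ_c gives V = 0.443 × 678 × (1160 − 17.2) × 8.32 / 2400 = 1190 m³.
F/M = Q·S₀ / (V·X) = 678 × 1160 / (1190 × 2400) = 0.2754 g BOD₅·(g VSS·d)⁻¹.

F/M ≈ 0.275 d⁻¹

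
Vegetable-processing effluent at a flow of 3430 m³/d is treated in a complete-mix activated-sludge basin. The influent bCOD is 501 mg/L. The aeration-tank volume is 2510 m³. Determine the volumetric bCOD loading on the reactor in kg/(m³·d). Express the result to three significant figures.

Volumetric loading L_v = Q·S₀ / V = 3430 × 501 g/m³ / 2510 m³ = 684.6 g/(m³·d) = 0.6846 kg bCOD/(m³·d).

L_v ≈ 0.685 kg bCOD/(m³·d)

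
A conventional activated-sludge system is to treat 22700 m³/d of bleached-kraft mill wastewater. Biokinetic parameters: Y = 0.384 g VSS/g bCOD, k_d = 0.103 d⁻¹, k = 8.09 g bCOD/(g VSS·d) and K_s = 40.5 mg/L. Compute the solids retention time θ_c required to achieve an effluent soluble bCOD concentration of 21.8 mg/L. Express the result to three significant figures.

θ_c ≈ 1.02 d

At the target effluent, Y k S/(K_s+S) = 0.384×8.09×21.8/62.30 = 1.087 d⁻¹.
Then 1/θ_c = μ − k_d = 1.087 − 0.103 = 0.9840 d⁻¹, giving θ_c = 1.016 d.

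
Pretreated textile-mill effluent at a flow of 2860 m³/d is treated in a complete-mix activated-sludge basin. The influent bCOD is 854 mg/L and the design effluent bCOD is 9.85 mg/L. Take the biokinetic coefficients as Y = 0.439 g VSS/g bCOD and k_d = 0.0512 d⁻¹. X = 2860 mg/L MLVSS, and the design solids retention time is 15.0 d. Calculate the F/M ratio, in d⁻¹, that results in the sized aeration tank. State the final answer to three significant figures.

F/M ≈ 0.272 d⁻¹

Steady-state biomass mass balance: V·X·(1 + k_d·θ_c) = Y·Q·(S₀ − S)·θ_c, so V = 0.439 × 2860 × (854 − 9.85) × 15.0 / [2860 × (1 + 0.0512 × 15.0)] = 1.59×10^7 / 5056 = 3144 m³.
Food-to-microorganism ratio F/M = Q S₀ / (V X) = 2860 × 854 / (3144 × 2860) = 0.2716 d⁻¹.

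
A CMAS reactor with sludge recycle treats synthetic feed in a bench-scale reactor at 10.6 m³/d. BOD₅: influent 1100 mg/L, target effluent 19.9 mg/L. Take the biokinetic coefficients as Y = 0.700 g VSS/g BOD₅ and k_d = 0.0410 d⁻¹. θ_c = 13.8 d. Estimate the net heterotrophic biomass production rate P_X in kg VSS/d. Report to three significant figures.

P_X ≈ 5.12 kg VSS/d

Correct the yield for decay: Y_obs = Y/(1 + k_d θ_c) = 0.700 / (1 + 0.0410 × 13.8) = 0.700 / 1.566 = 0.4471.
Q·(S₀ − S) = 10.6 × (1100 − 19.9) × 10⁻³ = 11.45 kg/d removed.
Biomass produced: P_X = Y_obs·Q·ΔS = 0.4471 × 11.45 ≈ 5.118 kg VSS/d.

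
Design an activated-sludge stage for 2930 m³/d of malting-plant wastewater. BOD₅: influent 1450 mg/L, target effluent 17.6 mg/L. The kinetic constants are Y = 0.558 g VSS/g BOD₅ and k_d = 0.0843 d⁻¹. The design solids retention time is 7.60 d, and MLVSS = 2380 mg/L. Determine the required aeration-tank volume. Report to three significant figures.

V ≈ 4560 m³

Rearranging the biomass balance for a CMAS with decay, V = Y·Q·ΔS·θ_c / [X·(1+k_d θ_c)] = 0.558 × 2930 × (1450 − 17.6) × 7.60 / [2380 × (1 + 0.0843 × 7.60)] = 1.78×10^7 / 3905 = 4558 m³.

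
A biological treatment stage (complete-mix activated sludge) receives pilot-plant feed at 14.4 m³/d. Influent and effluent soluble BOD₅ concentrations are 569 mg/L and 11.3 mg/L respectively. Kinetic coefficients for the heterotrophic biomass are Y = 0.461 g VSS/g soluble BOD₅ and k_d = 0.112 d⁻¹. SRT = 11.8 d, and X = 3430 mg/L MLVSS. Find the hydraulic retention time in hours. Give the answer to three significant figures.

From the SRT design equation V = Y Q (S₀−S) θ_c / [X (1 + k_d θ_c)] = 0.461 × 14.4 × (569 − 11.3) × 11.8 / [3430 × (1 + 0.112 × 11.8)] = 4.37×10^4 / 7963 = 5.486 m³.
τ = V/Q = 5.486/14.4 = 0.3810 d, or 9.144 h.

τ ≈ 9.14 h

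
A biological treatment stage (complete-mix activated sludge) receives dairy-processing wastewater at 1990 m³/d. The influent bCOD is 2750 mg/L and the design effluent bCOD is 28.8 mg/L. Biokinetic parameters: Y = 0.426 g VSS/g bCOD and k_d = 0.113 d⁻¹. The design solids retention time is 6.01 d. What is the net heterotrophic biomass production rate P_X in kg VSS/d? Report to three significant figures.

Y_obs = Y / (1 + k_d θ_c) = 0.426 / (1 + 0.113 × 6.01) = 0.426 / 1.679 = 0.2537.
ΔS = 2750 − 28.8 = 2721 mg/L, so the substrate removal rate is 1990 × 2721/1000 = 5415 kg bCOD/d.
P_X = Y_obs · Q(S₀ − S) = 0.2537 × 5415 = 1374 kg VSS/d.

P_X ≈ 1370 kg VSS/d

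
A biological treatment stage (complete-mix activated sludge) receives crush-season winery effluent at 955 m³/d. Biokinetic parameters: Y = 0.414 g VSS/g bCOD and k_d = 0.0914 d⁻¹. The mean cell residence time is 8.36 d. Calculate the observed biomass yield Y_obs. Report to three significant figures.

Observed yield with endogenous decay: Y_obs = Y / (1 + k_d·θ_c) = 0.414 / (1 + 0.0914 × 8.36) = 0.414 / 1.764 = 0.2347 g VSS/g bCOD.

Y_obs ≈ 0.235 g VSS/g bCOD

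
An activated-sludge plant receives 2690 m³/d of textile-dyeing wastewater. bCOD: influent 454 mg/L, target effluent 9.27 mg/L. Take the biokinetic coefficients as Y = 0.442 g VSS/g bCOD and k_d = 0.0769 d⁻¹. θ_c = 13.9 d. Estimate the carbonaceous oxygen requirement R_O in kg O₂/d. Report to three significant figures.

R_O ≈ 833 kg O₂/d

Correct the yield for decay: Y_obs = Y/(1 + k_d θ_c) = 0.442 / (1 + 0.0769 × 13.9) = 0.442 / 2.069 = 0.2136.
ΔS = 454 − 9.27 = 444.7 mg/L, so the substrate removal rate is 2690 × 444.7/1000 = 1196 kg bCOD/d.
Biomass synthesised: P_X = Y_obs × 1196 = 255.6 kg VSS/d.
R_O = Q·ΔS − 1.42 P_X = 1196 − 362.9 = 833.4 kg O₂/d.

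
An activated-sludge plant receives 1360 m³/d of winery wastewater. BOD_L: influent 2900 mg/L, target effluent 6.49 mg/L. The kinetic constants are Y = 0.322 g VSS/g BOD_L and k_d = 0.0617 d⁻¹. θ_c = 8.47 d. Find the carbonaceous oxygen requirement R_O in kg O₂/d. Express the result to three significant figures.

R_O ≈ 2750 kg O₂/d

Observed yield with endogenous decay: Y_obs = Y / (1 + k_d·θ_c) = 0.322 / (1 + 0.0617 × 8.47) = 0.322 / 1.523 = 0.2115 g VSS/g BOD_L.
Q·(S₀ − S) = 1360 × (2900 − 6.49) × 10⁻³ = 3935 kg/d removed.
Net sludge production P_X = 0.2115 × 3935 = 832.2 kg VSS/d.
Carbonaceous O₂ demand = substrate oxidised − cell-mass equivalent = 3935 − 1.42 × 832.2 = 2753 kg O₂/d.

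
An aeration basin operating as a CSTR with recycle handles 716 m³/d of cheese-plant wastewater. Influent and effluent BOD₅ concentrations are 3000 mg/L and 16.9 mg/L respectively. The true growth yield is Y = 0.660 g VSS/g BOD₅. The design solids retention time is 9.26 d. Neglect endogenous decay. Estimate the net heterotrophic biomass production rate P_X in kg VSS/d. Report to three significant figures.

With endogenous decay neglected, the observed yield equals the true yield: Y_obs = Y = 0.660 g VSS/g BOD₅.
Mass of BOD₅ removed per day: Q(S₀ − S) = 716 × 2983 g/m³ = 2136 kg/d.
Net biomass production P_X = Y_obs × Q·(S₀ − S) = 0.6600 × 2136 = 1410 kg VSS/d.

P_X ≈ 1410 kg VSS/d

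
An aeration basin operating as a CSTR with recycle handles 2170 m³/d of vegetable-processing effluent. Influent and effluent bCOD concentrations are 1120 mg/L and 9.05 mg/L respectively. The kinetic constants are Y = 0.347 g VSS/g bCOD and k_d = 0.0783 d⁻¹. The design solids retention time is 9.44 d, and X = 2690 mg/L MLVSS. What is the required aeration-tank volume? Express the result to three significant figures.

Steady-state biomass mass balance: V·X·(1 + k_d·θ_c) = Y·Q·(S₀ − S)·θ_c, so V = 0.347 × 2170 × (1120 − 9.05) × 9.44 / [2690 × (1 + 0.0783 × 9.44)] = 7.9×10^6 / 4678 = 1688 m³.

V ≈ 1690 m³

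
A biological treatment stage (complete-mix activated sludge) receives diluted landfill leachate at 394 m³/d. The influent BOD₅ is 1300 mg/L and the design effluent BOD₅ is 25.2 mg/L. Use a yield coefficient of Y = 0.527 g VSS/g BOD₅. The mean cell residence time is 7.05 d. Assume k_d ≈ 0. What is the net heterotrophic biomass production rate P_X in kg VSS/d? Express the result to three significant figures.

No decay correction is needed, so Y_obs = Y = 0.527.
Substrate removed = Q·(S₀ − S) = 394 m³/d × (1300 − 25.2) g/m³ = 5.02×10^5 g/d = 502.3 kg/d.
Biomass produced: P_X = Y_obs·Q·ΔS = 0.5270 × 502.3 ≈ 264.7 kg VSS/d.

P_X ≈ 265 kg VSS/d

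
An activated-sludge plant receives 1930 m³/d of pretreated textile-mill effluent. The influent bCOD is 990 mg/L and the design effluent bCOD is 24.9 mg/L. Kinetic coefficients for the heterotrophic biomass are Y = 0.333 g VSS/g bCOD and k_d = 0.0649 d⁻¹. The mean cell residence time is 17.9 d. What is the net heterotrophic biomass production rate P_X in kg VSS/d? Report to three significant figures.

P_X ≈ 287 kg VSS/d

The observed yield is Y_obs = Y/(1 + k_d·θ_c) = 0.333 / (1 + 0.0649 × 17.9) = 0.333 / 2.162 = 0.1540 g VSS per g bCOD removed.
Mass of bCOD removed per day: Q(S₀ − S) = 1930 × 965.1 g/m³ = 1863 kg/d.
Net biomass production P_X = Y_obs × Q·(S₀ − S) = 0.1540 × 1863 = 286.9 kg VSS/d.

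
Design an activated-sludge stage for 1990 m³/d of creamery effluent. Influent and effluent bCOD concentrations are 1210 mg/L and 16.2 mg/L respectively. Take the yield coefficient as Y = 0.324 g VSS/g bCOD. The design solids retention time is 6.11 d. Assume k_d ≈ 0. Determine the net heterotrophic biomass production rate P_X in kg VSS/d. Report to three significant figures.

P_X ≈ 770 kg VSS/d

No decay correction is needed, so Y_obs = Y = 0.324.
Substrate removed = Q·(S₀ − S) = 1990 m³/d × (1210 − 16.2) g/m³ = 2.38×10^6 g/d = 2376 kg/d.
Net biomass production P_X = Y_obs × Q·(S₀ − S) = 0.3240 × 2376 = 769.7 kg VSS/d.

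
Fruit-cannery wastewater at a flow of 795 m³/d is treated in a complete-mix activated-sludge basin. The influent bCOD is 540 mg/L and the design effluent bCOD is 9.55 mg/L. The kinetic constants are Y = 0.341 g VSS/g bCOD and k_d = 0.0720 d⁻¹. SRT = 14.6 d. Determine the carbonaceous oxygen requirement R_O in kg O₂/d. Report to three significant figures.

R_O ≈ 322 kg O₂/d

Y_obs = Y / (1 + k_d θ_c) = 0.341 / (1 + 0.0720 × 14.6) = 0.341 / 2.051 = 0.1662.
Q·(S₀ − S) = 795 × (540 − 9.55) × 10⁻³ = 421.7 kg/d removed.
Biomass synthesised: P_X = Y_obs × 421.7 = 70.11 kg VSS/d.
R_O = Q·(S₀ − S) − 1.42·P_X = 421.7 − 1.42 × 70.11 = 322.2 kg O₂/d.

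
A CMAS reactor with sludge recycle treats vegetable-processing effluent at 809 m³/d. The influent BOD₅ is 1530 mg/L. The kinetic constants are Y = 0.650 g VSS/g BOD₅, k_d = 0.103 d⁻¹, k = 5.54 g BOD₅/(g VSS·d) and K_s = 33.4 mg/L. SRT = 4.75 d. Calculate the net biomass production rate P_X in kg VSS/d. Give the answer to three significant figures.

P_X ≈ 539 kg VSS/d

From the Monod/SRT balance for a CMAS, S = K_s·(1+k_d θ_c)/[θ_c·(Y k − k_d) − 1] = 33.4 × (1 + 0.103 × 4.75) / [4.75 × (0.650 × 5.54 − 0.103) − 1] = 49.74 / 15.62 = 3.185 mg/L.
Y_obs = Y / (1 + k_d θ_c) = 0.650 / (1 + 0.103 × 4.75) = 0.650 / 1.489 = 0.4365.
Substrate removed = Q·(S₀ − S) = 809 m³/d × (1530 − 3.19) g/m³ = 1.24×10^6 g/d = 1235 kg/d.
Net biomass production P_X = Y_obs × Q·(S₀ − S) = 0.4365 × 1235 = 539.1 kg VSS/d.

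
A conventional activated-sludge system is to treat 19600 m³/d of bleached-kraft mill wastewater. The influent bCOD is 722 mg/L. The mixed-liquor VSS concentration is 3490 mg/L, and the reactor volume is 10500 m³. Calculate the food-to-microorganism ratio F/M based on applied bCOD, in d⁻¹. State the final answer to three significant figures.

F/M = Q·S₀ / (V·X) = 19600 × 722 / (10500 × 3490) = 0.3862 g bCOD·(g VSS·d)⁻¹.

F/M ≈ 0.386 d⁻¹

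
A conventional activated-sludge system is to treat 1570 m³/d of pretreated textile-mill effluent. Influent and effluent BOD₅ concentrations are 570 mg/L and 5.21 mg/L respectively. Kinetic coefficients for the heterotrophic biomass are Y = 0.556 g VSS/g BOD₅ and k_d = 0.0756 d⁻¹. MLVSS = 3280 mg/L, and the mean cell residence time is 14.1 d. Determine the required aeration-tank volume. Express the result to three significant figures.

V ≈ 1030 m³

Steady-state biomass mass balance: V·X·(1 + k_d·θ_c) = Y·Q·(S₀ − S)·θ_c, so V = 0.556 × 1570 × (570 − 5.21) × 14.1 / [3280 × (1 + 0.0756 × 14.1)] = 6.95×10^6 / 6776 = 1026 m³.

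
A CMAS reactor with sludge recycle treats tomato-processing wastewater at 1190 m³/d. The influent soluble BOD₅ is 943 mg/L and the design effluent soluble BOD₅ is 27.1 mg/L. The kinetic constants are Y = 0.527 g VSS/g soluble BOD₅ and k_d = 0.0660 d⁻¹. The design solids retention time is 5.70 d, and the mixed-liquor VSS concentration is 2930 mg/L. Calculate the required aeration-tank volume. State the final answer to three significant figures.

From the SRT design equation V = Y Q (S₀−S) θ_c / [X (1 + k_d θ_c)] = 0.527 × 1190 × (943 − 27.1) × 5.70 / [2930 × (1 + 0.0660 × 5.70)] = 3.27×10^6 / 4032 = 812.0 m³.

V ≈ 812 m³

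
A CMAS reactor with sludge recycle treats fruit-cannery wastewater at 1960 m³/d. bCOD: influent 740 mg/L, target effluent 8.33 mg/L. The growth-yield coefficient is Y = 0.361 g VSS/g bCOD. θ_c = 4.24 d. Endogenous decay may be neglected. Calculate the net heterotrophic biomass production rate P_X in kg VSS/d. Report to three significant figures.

With endogenous decay neglected, the observed yield equals the true yield: Y_obs = Y = 0.361 g VSS/g bCOD.
Q·(S₀ − S) = 1960 × (740 − 8.33) × 10⁻³ = 1434 kg/d removed.
So the net sludge growth is P_X = 0.3610 × 1434 = 517.7 kg VSS/d.

P_X ≈ 518 kg VSS/d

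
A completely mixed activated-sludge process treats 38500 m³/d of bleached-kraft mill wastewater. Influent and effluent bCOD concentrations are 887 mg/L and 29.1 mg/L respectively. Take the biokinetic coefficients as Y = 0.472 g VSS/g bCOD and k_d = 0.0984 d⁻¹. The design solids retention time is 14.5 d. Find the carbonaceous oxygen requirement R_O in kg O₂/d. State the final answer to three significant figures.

The observed yield is Y_obs = Y/(1 + k_d·θ_c) = 0.472 / (1 + 0.0984 × 14.5) = 0.472 / 2.427 = 0.1945 g VSS per g bCOD removed.
Substrate removed = Q·(S₀ − S) = 38500 m³/d × (887 − 29.1) g/m³ = 3.3×10^7 g/d = 33029 kg/d.
P_X = Y_obs·Q·(S₀ − S) = 0.1945 × 33029 = 6424 kg VSS/d.
R_O = Q·(S₀ − S) − 1.42·P_X = 33029 − 1.42 × 6424 = 23907 kg O₂/d.

R_O ≈ 23900 kg O₂/d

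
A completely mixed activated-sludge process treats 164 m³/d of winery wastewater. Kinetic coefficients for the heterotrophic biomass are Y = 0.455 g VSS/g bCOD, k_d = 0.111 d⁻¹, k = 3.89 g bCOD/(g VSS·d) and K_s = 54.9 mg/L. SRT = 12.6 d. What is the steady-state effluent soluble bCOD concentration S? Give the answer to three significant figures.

For a completely mixed reactor with recycle the Lawrence–McCarty relation gives S = K_s·(1 + k_d·θ_c) / [θ_c·(Y·k − k_d) − 1] = 54.9 × (1 + 0.111 × 12.6) / [12.6 × (0.455 × 3.89 − 0.111) − 1] = 131.7 / 19.90 = 6.616 mg/L.

S ≈ 6.62 mg/L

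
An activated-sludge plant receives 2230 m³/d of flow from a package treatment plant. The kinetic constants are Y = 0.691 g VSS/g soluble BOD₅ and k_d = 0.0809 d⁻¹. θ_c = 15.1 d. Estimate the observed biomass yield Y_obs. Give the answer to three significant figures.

Y_obs ≈ 0.311 g VSS/g soluble BOD₅

The observed yield is Y_obs = Y/(1 + k_d·θ_c) = 0.691 / (1 + 0.0809 × 15.1) = 0.691 / 2.222 = 0.3110 g VSS per g soluble BOD₅ removed.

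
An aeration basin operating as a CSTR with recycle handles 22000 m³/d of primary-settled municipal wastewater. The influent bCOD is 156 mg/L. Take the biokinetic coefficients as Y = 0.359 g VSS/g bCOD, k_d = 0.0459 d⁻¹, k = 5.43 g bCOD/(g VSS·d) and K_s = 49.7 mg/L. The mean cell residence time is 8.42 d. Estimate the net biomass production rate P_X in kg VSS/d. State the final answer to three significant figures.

Effluent substrate depends only on kinetics and SRT: S = K_s(1 + k_d θ_c) / [θ_c(Yk − k_d) − 1] = 49.7 × (1 + 0.0459 × 8.42) / [8.42 × (0.359 × 5.43 − 0.0459) − 1] = 68.91 / 15.03 = 4.586 mg/L.
Observed yield with endogenous decay: Y_obs = Y / (1 + k_d·θ_c) = 0.359 / (1 + 0.0459 × 8.42) = 0.359 / 1.386 = 0.2589 g VSS/g bCOD.
ΔS = 156 − 4.59 = 151.4 mg/L, so the substrate removal rate is 22000 × 151.4/1000 = 3331 kg bCOD/d.
P_X = Y_obs · Q(S₀ − S) = 0.2589 × 3331 = 862.5 kg VSS/d.

P_X ≈ 862 kg VSS/d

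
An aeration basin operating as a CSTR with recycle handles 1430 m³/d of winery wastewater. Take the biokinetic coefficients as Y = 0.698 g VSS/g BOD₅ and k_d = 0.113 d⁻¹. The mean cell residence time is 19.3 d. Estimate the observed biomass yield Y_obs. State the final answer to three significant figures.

Observed yield with endogenous decay: Y_obs = Y / (1 + k_d·θ_c) = 0.698 / (1 + 0.113 × 19.3) = 0.698 / 3.181 = 0.2194 g VSS/g BOD₅.

Y_obs ≈ 0.219 g VSS/g BOD₅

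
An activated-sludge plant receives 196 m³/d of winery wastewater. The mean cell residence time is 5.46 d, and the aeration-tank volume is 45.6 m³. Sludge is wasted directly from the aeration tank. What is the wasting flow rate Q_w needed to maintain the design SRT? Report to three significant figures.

Wasting from the aeration tank: Q_w = V / θ_c = 45.60 / 5.46 = 8.352 m³/d.

Q_w ≈ 8.35 m³/d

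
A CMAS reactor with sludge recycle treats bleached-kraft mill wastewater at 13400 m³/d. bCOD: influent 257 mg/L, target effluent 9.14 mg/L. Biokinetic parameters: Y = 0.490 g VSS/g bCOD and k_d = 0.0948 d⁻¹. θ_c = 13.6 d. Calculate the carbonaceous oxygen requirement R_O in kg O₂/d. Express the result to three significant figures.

Observed yield with endogenous decay: Y_obs = Y / (1 + k_d·θ_c) = 0.490 / (1 + 0.0948 × 13.6) = 0.490 / 2.289 = 0.2140 g VSS/g bCOD.
ΔS = 257 − 9.14 = 247.9 mg/L, so the substrate removal rate is 13400 × 247.9/1000 = 3321 kg bCOD/d.
Net sludge production P_X = 0.2140 × 3321 = 710.9 kg VSS/d.
Carbonaceous O₂ demand = substrate oxidised − cell-mass equivalent = 3321 − 1.42 × 710.9 = 2312 kg O₂/d.

R_O ≈ 2310 kg O₂/d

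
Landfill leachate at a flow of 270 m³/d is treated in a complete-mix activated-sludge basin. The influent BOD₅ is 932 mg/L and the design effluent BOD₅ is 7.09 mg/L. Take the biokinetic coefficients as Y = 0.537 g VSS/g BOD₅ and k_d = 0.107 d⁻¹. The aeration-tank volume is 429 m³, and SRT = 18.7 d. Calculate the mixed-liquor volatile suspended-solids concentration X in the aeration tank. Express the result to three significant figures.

From V·X·(1 + k_d·θ_c) = Y·Q·(S₀ − S)·θ_c: X = 0.537 × 270 × (932 − 7.09) × 18.7 / [429 × (1 + 0.107 × 18.7)] = 1948 mg/L.

X ≈ 1950 mg/L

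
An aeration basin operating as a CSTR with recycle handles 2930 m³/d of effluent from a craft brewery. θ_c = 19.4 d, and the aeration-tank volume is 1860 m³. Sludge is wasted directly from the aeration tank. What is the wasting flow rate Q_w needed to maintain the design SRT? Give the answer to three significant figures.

Wasting from the aeration tank: Q_w = V / θ_c = 1860 / 19.4 = 95.88 m³/d.

Q_w ≈ 95.9 m³/d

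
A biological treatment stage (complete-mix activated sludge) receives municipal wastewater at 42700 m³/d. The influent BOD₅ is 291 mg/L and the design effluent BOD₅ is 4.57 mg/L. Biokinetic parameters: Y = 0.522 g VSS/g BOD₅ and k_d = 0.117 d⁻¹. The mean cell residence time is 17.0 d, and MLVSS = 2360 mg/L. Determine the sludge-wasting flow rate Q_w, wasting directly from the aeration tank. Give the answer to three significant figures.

Q_w ≈ 905 m³/d

Rearranging the biomass balance for a CMAS with decay, V = Y·Q·ΔS·θ_c / [X·(1+k_d θ_c)] = 0.522 × 42700 × (291 − 4.57) × 17.0 / [2360 × (1 + 0.117 × 17.0)] = 1.09×10^8 / 7054 = 15386 m³.
Wasting from the aeration tank: Q_w = V / θ_c = 15386 / 17.0 = 905.1 m³/d.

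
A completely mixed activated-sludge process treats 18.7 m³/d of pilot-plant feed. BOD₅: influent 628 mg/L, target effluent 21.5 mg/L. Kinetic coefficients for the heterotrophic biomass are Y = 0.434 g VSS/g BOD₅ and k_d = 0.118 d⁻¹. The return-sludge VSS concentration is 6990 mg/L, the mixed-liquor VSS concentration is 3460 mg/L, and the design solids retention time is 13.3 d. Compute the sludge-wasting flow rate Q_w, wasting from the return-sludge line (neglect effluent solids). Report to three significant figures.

Q_w ≈ 0.274 m³/d

Rearranging the biomass balance for a CMAS with decay, V = Y·Q·ΔS·θ_c / [X·(1+k_d θ_c)] = 0.434 × 18.7 × (628 − 21.5) × 13.3 / [3460 × (1 + 0.118 × 13.3)] = 6.55×10^4 / 8890 = 7.364 m³.
Wasting from the return line (neglecting effluent solids): Q_w = V·X / (θ_c·X_r) = 7.364 × 3460 / (13.3 × 6990) = 0.2741 m³/d.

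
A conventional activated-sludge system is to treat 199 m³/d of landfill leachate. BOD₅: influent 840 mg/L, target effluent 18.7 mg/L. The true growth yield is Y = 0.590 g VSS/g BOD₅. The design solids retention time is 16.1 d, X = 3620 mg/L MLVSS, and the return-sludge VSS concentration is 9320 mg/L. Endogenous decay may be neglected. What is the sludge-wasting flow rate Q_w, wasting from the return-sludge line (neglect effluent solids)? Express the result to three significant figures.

V·X = Y·Q·ΔS·θ_c gives V = 0.590 × 199 × (840 − 18.7) × 16.1 / 3620 = 428.9 m³.
θ_c = V·X/(Q_w·X_r) when wasting from the recycle, so Q_w = V·X/(θ_c·X_r) = 428.9 × 3620 / (16.1 × 9320) = 10.35 m³/d.

Q_w ≈ 10.3 m³/d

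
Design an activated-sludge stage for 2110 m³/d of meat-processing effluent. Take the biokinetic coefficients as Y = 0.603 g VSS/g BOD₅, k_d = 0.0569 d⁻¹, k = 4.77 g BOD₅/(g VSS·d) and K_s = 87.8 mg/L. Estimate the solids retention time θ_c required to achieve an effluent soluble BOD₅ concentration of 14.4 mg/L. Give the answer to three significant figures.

θ_c ≈ 2.87 d

Specific growth rate at S = 14.4 mg/L: μ = YkS/(K_s+S) = 0.603·4.77·14.4/(87.8+14.4) = 0.4053 d⁻¹.
Then 1/θ_c = μ − k_d = 0.4053 − 0.0569 = 0.3484 d⁻¹, giving θ_c = 2.870 d.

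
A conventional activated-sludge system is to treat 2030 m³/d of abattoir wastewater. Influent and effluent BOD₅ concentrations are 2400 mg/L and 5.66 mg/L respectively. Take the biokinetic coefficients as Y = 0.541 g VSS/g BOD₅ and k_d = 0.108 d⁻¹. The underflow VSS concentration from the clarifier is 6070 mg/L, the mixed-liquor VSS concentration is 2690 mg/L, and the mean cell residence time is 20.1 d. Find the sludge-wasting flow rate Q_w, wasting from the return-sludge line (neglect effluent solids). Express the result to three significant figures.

Q_w ≈ 137 m³/d

Rearranging the biomass balance for a CMAS with decay, V = Y·Q·ΔS·θ_c / [X·(1+k_d θ_c)] = 0.541 × 2030 × (2400 − 5.66) × 20.1 / [2690 × (1 + 0.108 × 20.1)] = 5.29×10^7 / 8529 = 6197 m³.
Wasting from the return line (neglecting effluent solids): Q_w = V·X / (θ_c·X_r) = 6197 × 2690 / (20.1 × 6070) = 136.6 m³/d.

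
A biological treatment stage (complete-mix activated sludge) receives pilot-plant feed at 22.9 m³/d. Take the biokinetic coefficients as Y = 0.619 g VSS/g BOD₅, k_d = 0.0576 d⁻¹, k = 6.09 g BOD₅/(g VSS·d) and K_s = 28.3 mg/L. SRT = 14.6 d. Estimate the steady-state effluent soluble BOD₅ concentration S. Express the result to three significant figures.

From the Monod/SRT balance for a CMAS, S = K_s·(1+k_d θ_c)/[θ_c·(Y k − k_d) − 1] = 28.3 × (1 + 0.0576 × 14.6) / [14.6 × (0.619 × 6.09 − 0.0576) − 1] = 52.10 / 53.20 = 0.9794 mg/L.

S ≈ 0.979 mg/L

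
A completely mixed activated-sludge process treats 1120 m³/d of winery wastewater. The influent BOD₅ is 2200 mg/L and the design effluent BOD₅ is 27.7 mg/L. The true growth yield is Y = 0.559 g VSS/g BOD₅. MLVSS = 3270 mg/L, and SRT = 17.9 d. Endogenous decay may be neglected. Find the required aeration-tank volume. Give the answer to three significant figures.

With k_d = 0 the design equation reduces to V = Y Q (S₀−S) θ_c / X = 0.559 × 1120 × (2200 − 27.7) × 17.9 / 3270 = 7445 m³.

V ≈ 7440 m³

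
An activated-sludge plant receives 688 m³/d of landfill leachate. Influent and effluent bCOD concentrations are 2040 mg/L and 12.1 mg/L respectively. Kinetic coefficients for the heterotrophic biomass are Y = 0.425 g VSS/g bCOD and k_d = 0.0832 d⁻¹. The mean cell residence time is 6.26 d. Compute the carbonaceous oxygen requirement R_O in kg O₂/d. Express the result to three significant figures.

R_O ≈ 842 kg O₂/d

The observed yield is Y_obs = Y/(1 + k_d·θ_c) = 0.425 / (1 + 0.0832 × 6.26) = 0.425 / 1.521 = 0.2795 g VSS per g bCOD removed.
Q·(S₀ − S) = 688 × (2040 − 12.1) × 10⁻³ = 1395 kg/d removed.
Biomass synthesised: P_X = Y_obs × 1395 = 389.9 kg VSS/d.
R_O = Q·ΔS − 1.42 P_X = 1395 − 553.6 = 841.6 kg O₂/d.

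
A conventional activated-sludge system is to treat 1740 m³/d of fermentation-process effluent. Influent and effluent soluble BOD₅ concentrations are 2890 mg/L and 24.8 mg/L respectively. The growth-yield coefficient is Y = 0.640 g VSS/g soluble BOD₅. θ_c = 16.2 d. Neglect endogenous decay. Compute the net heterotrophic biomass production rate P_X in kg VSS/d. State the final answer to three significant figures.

With endogenous decay neglected, the observed yield equals the true yield: Y_obs = Y = 0.640 g VSS/g soluble BOD₅.
Q·(S₀ − S) = 1740 × (2890 − 24.8) × 10⁻³ = 4985 kg/d removed.
Net biomass production P_X = Y_obs × Q·(S₀ − S) = 0.6400 × 4985 = 3191 kg VSS/d.

P_X ≈ 3190 kg VSS/d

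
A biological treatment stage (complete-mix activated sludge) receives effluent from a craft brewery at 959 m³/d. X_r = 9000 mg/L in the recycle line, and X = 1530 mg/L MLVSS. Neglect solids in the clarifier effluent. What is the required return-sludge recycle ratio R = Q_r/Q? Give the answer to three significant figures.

R ≈ 0.205

Solids balance on the clarifier gives (1+R)X = R·X_r, so R = X/(X_r − X) = 1530 / (9000 − 1530) = 0.2048.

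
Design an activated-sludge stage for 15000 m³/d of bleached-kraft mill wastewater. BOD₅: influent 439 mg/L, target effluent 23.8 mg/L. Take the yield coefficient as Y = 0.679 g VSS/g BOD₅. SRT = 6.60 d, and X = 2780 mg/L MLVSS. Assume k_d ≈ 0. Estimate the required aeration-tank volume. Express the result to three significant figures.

V ≈ 10000 m³

Biomass mass balance (decay neglected): V·X = Y·Q·(S₀ − S)·θ_c, so V = 0.679 × 15000 × (439 − 23.8) × 6.60 / 2780 = 10040 m³.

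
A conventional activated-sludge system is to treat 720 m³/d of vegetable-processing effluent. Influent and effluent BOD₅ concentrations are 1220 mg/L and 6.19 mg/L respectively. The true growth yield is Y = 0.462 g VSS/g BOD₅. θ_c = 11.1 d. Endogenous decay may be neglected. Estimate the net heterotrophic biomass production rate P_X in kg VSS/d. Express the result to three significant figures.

P_X ≈ 404 kg VSS/d

Since k_d ≈ 0, Y_obs = Y = 0.462 g VSS/g BOD₅.
Substrate removed = Q·(S₀ − S) = 720 m³/d × (1220 − 6.19) g/m³ = 8.74×10^5 g/d = 873.9 kg/d.
Net biomass production P_X = Y_obs × Q·(S₀ − S) = 0.4620 × 873.9 = 403.8 kg VSS/d.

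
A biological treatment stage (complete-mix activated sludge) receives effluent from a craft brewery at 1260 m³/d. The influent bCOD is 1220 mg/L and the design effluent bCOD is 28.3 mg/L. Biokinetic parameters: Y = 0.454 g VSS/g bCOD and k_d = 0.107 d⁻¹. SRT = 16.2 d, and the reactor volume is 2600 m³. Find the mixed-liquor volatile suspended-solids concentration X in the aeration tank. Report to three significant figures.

X = Y·Q·ΔS·θ_c / [V·(1 + k_d θ_c)] = 0.454 × 1260 × (1220 − 28.3) × 16.2 / [2600 × (1 + 0.107 × 16.2)] = 1554 mg/L.

X ≈ 1550 mg/L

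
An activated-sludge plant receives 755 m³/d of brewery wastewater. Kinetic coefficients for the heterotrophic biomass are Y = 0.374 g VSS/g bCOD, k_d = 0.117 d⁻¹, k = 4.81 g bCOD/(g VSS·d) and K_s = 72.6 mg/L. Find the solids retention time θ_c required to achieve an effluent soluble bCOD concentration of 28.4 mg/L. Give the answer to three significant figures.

θ_c ≈ 2.57 d

From 1/θ_c = Y·k·S/(K_s + S) − k_d: Y·k·S/(K_s+S) = 0.374 × 4.81 × 28.4 / (72.6 + 28.4) = 0.5058 d⁻¹.
Then 1/θ_c = μ − k_d = 0.5058 − 0.117 = 0.3888 d⁻¹, giving θ_c = 2.572 d.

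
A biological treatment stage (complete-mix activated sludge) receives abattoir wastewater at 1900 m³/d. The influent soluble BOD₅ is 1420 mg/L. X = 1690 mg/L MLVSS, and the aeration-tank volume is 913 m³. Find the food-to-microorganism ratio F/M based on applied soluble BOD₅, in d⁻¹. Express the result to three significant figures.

F/M ≈ 1.75 d⁻¹

F/M = Q·S₀ / (V·X) = 1900 × 1420 / (913.0 × 1690) = 1.749 g soluble BOD₅·(g VSS·d)⁻¹.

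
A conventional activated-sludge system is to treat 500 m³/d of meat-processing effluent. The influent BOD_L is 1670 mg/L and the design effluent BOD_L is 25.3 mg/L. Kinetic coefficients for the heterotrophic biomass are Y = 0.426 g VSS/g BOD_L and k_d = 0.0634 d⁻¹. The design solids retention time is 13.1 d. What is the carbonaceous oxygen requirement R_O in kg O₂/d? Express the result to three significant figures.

R_O ≈ 551 kg O₂/d

Y_obs = Y / (1 + k_d θ_c) = 0.426 / (1 + 0.0634 × 13.1) = 0.426 / 1.831 = 0.2327.
Mass of BOD_L removed per day: Q(S₀ − S) = 500 × 1645 g/m³ = 822.4 kg/d.
Biomass synthesised: P_X = Y_obs × 822.4 = 191.4 kg VSS/d.
R_O = Q·ΔS − 1.42 P_X = 822.4 − 271.8 = 550.6 kg O₂/d.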